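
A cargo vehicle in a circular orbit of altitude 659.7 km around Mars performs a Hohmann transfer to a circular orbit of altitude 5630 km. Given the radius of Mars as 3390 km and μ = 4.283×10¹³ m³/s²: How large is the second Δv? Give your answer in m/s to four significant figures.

Δv ≈ 463.7 m/s

r₁ = 3390 + 659.7 = 4049.7 km = 4.0497×10⁶ m.
r₂ = 3390 + 5630 = 9020.0 km = 9.0200×10⁶ m.
Transfer ellipse a_t = (r₁ + r₂)/2 = 6.535×10⁶ m.
At r₁: circular v_c1 = √(μ/r₁) = 3252 m/s; transfer-periapsis v_p = √[μ(2/r₁ − 1/a_t)] = 3821 m/s.
At r₂: circular v_c2 = √(μ/r₂) = 2179 m/s; transfer-apoapsis v_a = √[μ(2/r₂ − 1/a_t)] = 1715 m/s.
Δv₂ = v_c2 − v_a = 463.7 m/s.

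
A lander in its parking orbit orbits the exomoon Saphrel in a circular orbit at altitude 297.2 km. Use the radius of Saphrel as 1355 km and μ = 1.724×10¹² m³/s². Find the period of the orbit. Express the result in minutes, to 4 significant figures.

T ≈ 169.4 minutes

r = 1355 + 297.2 = 1652.2 km = 1.6522×10⁶ m.
Kepler's third law: T = 2π√(r³/μ) = 2π√((1.652×10⁶)³ / 1.724×10¹²).
r³/μ = 2.616×10⁶ s², so T = 2π × 1.617×10³ = 1.016×10⁴ s.
Converting: 1.016×10⁴ s ÷ 60.00 = 169.4 minutes.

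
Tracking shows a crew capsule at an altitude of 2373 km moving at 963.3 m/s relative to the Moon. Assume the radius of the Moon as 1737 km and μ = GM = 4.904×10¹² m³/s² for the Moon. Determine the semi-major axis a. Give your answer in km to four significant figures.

r = 1737 + 2373 = 4110.0 km = 4.110×10⁶ m.
Vis-viva rearranged: 1/a = 2/r − v²/μ = 4.866×10⁻⁷ − 1.892×10⁻⁷ = 2.974×10⁻⁷ m⁻¹.
a = 3.363×10⁶ m = 3362.5 km.

a ≈ 3363 km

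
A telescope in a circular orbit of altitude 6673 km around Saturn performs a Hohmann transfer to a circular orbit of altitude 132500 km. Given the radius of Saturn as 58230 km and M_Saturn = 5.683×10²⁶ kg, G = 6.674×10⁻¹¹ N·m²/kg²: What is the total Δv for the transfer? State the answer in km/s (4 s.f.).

Δv_total ≈ 9.409 km/s

μ = GM = 6.674×10⁻¹¹ × 5.683×10²⁶ = 3.793×10¹⁶ m³/s².
r₁ = 58230 + 6673 = 64903 km = 6.4903×10⁷ m.
r₂ = 58230 + 132500 = 190730 km = 1.9073×10⁸ m.
Transfer ellipse a_t = (r₁ + r₂)/2 = 1.278×10⁸ m.
At r₁: circular v_c1 = √(μ/r₁) = 24170 m/s; transfer-perikrone v_p = √[μ(2/r₁ − 1/a_t)] = 29530 m/s.
Δv₁ = v_p − v_c1 = 5356 m/s.
At r₂: circular v_c2 = √(μ/r₂) = 14100 m/s; transfer-apokrone v_a = √[μ(2/r₂ − 1/a_t)] = 10050 m/s.
Δv₂ = v_c2 − v_a = 4053 m/s.
Total Δv = Δv₁ + Δv₂ = 9409 m/s = 9.409 km/s.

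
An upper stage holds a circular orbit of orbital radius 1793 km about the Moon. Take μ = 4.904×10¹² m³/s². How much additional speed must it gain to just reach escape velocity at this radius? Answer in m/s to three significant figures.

Δv ≈ 685 m/s

r = 1793 km = 1.793×10⁶ m.
Circular speed v_c = √(μ/r) = 1654 m/s.
Escape speed v_esc = √(2μ/r) = √2 × v_c = 2339 m/s.
Δv = v_esc − v_c = 685.0 m/s.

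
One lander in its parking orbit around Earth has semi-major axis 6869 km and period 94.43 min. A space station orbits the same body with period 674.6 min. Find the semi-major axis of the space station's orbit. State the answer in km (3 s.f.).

Kepler's third law: a³ ∝ T², so a₂ = a₁ (T₂/T₁)^(2/3).
T₂/T₁ = 7.144, (T₂/T₁)^(2/3) = 3.709.
a₂ = 6869 × 3.709 = 25480 km.

a₂ ≈ 25500 km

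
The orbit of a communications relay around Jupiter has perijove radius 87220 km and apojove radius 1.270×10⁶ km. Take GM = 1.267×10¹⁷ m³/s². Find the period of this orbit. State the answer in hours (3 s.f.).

T ≈ 86.7 hours

Semi-major axis a = (r_p + r_a)/2 = (87220 + 1.2700×10⁶)/2 = 6.7861×10⁵ km = 6.786×10⁸ m.
By Kepler's third law T = 2π√(a³/μ) = 2π × 4.966×10⁴ = 3.120×10⁵ s.
= 86.68 hours.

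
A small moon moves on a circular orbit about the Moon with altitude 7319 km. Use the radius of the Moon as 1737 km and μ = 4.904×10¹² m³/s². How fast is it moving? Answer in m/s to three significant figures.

v ≈ 736 m/s

r = 1737 + 7319 = 9056.0 km = 9.0560×10⁶ m.
For a circular orbit v = √(μ/r) = √(4.904×10¹² / 9.056×10⁶) = √(5.415×10⁵) = 735.9 m/s.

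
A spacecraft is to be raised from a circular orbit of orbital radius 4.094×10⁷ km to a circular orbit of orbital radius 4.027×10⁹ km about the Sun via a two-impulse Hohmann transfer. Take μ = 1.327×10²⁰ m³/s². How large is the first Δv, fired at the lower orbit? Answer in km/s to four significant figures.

Δv ≈ 23.18 km/s

r₁ = 4.094×10⁷ km = 4.094×10¹⁰ m.
r₂ = 4.027×10⁹ km = 4.027×10¹² m.
Transfer ellipse a_t = (r₁ + r₂)/2 = 2.034×10¹² m.
At r₁: circular v_c1 = √(μ/r₁) = 56930 m/s; transfer-perihelion v_p = √[μ(2/r₁ − 1/a_t)] = 80110 m/s.
Δv₁ = v_p − v_c1 = 23180 m/s.
= 23.18 km/s.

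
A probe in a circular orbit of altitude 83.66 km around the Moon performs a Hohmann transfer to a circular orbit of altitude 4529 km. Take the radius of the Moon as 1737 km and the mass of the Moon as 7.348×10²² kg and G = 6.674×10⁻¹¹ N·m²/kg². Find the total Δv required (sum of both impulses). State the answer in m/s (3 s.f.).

Δv_total ≈ 693 m/s

μ = GM = 6.674×10⁻¹¹ × 7.348×10²² = 4.904×10¹² m³/s².
r₁ = 1737 + 83.66 = 1820.7 km = 1.8207×10⁶ m.
r₂ = 1737 + 4529 = 6266.0 km = 6.2660×10⁶ m.
Transfer ellipse a_t = (r₁ + r₂)/2 = 4.043×10⁶ m.
At r₁: circular v_c1 = √(μ/r₁) = 1641 m/s; transfer-perilune v_p = √[μ(2/r₁ − 1/a_t)] = 2043 m/s.
Δv₁ = v_p − v_c1 = 401.9 m/s.
At r₂: circular v_c2 = √(μ/r₂) = 884.7 m/s; transfer-apolune v_a = √[μ(2/r₂ − 1/a_t)] = 593.6 m/s.
Δv₂ = v_c2 − v_a = 291.0 m/s.
Total Δv = Δv₁ + Δv₂ = 692.9 m/s.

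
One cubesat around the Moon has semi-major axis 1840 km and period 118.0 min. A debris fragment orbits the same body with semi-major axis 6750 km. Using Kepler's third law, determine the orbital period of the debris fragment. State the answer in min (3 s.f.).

T₂ ≈ 829 min

Kepler's third law: T² ∝ a³, so T₂ = T₁ (a₂/a₁)^(3/2).
a₂/a₁ = 3.668, (a₂/a₁)^(3/2) = 7.026.
T₂ = 118.0 × 7.026 = 829.1 min.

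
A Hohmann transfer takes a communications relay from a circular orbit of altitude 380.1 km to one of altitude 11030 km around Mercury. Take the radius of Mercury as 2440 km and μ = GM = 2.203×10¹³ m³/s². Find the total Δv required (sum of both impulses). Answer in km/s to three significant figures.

Δv_total ≈ 1.33 km/s

r₁ = 2440 + 380.1 = 2820.1 km = 2.8201×10⁶ m.
r₂ = 2440 + 11030 = 13470 km = 1.3470×10⁷ m.
Transfer ellipse a_t = (r₁ + r₂)/2 = 8.145×10⁶ m.
At r₁: circular v_c1 = √(μ/r₁) = 2795 m/s; transfer-periherm v_p = √[μ(2/r₁ − 1/a_t)] = 3594 m/s.
Δv₁ = v_p − v_c1 = 799.3 m/s.
At r₂: circular v_c2 = √(μ/r₂) = 1279 m/s; transfer-apoherm v_a = √[μ(2/r₂ − 1/a_t)] = 752.5 m/s.
Δv₂ = v_c2 − v_a = 526.4 m/s.
Total Δv = Δv₁ + Δv₂ = 1326 m/s = 1.326 km/s.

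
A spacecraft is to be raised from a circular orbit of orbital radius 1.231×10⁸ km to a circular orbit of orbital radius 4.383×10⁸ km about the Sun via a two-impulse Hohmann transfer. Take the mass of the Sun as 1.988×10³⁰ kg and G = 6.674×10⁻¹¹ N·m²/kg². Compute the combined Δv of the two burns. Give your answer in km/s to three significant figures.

Δv_total ≈ 14.1 km/s

μ = GM = 6.674×10⁻¹¹ × 1.988×10³⁰ = 1.327×10²⁰ m³/s².
r₁ = 1.231×10⁸ km = 1.231×10¹¹ m.
r₂ = 4.383×10⁸ km = 4.383×10¹¹ m.
Transfer ellipse a_t = (r₁ + r₂)/2 = 2.807×10¹¹ m.
At r₁: circular v_c1 = √(μ/r₁) = 32830 m/s; transfer-perihelion v_p = √[μ(2/r₁ − 1/a_t)] = 41020 m/s.
Δv₁ = v_p − v_c1 = 8194 m/s.
At r₂: circular v_c2 = √(μ/r₂) = 17400 m/s; transfer-aphelion v_a = √[μ(2/r₂ − 1/a_t)] = 11520 m/s.
Δv₂ = v_c2 − v_a = 5877 m/s.
Total Δv = Δv₁ + Δv₂ = 14070 m/s = 14.07 km/s.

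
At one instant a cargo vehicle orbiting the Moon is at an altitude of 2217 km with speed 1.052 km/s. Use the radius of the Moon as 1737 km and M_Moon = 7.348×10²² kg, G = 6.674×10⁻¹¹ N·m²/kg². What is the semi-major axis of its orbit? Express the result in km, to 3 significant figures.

a ≈ 3570 km

μ = GM = 6.674×10⁻¹¹ × 7.348×10²² = 4.904×10¹² m³/s².
r = 1737 + 2217 = 3954.0 km = 3.954×10⁶ m.
Vis-viva rearranged: 1/a = 2/r − v²/μ = 5.058×10⁻⁷ − 2.257×10⁻⁷ = 2.801×10⁻⁷ m⁻¹.
a = 3.570×10⁶ m = 3569.6 km.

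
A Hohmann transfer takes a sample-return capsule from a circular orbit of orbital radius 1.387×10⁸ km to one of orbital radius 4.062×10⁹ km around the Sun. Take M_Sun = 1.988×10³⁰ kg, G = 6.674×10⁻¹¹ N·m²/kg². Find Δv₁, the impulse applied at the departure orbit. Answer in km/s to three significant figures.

μ = GM = 6.674×10⁻¹¹ × 1.988×10³⁰ = 1.327×10²⁰ m³/s².
r₁ = 1.387×10⁸ km = 1.387×10¹¹ m.
r₂ = 4.062×10⁹ km = 4.062×10¹² m.
Transfer ellipse a_t = (r₁ + r₂)/2 = 2.100×10¹² m.
At r₁: circular v_c1 = √(μ/r₁) = 30930 m/s; transfer-perihelion v_p = √[μ(2/r₁ − 1/a_t)] = 43010 m/s.
Δv₁ = v_p − v_c1 = 12080 m/s.
= 12.08 km/s.

Δv ≈ 12.1 km/s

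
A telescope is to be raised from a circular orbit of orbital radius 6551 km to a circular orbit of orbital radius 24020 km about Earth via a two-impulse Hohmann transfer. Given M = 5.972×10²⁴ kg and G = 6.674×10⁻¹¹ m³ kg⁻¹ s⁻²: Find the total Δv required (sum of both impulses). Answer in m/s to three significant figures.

μ = GM = 6.674×10⁻¹¹ × 5.972×10²⁴ = 3.986×10¹⁴ m³/s².
r₁ = 6551 km = 6.551×10⁶ m.
r₂ = 24020 km = 2.402×10⁷ m.
Transfer ellipse a_t = (r₁ + r₂)/2 = 1.529×10⁷ m.
At r₁: circular v_c1 = √(μ/r₁) = 7800 m/s; transfer-perigee v_p = √[μ(2/r₁ − 1/a_t)] = 9778 m/s.
Δv₁ = v_p − v_c1 = 1978 m/s.
At r₂: circular v_c2 = √(μ/r₂) = 4073 m/s; transfer-apogee v_a = √[μ(2/r₂ − 1/a_t)] = 2667 m/s.
Δv₂ = v_c2 − v_a = 1407 m/s.
Total Δv = Δv₁ + Δv₂ = 3385 m/s.

Δv_total ≈ 3380 m/s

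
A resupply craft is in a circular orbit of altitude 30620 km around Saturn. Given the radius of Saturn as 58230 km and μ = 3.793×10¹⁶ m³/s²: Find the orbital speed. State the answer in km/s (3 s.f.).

r = 58230 + 30620 = 88850 km = 8.8850×10⁷ m.
For a circular orbit v = √(μ/r) = √(3.793×10¹⁶ / 8.885×10⁷) = √(4.269×10⁸) = 20660 m/s.
That is 20.66 km/s.

v ≈ 20.7 km/s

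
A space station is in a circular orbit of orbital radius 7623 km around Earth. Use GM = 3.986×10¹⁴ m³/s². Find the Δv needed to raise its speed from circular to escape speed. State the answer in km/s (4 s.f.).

Δv ≈ 2.995 km/s

r = 7623 km = 7.623×10⁶ m.
Circular speed v_c = √(μ/r) = 7231 m/s.
Escape speed v_esc = √(2μ/r) = √2 × v_c = 10230 m/s.
Δv = v_esc − v_c = 2995 m/s = 2.995 km/s.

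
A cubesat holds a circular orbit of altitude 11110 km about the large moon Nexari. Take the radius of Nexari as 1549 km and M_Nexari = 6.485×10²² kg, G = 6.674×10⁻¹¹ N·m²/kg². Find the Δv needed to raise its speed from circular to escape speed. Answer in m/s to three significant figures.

μ = GM = 6.674×10⁻¹¹ × 6.485×10²² = 4.328×10¹² m³/s².
r = 1549 + 11110 = 12659 km = 1.2659×10⁷ m.
Circular speed v_c = √(μ/r) = 584.7 m/s.
Escape speed v_esc = √(2μ/r) = √2 × v_c = 826.9 m/s.
Δv = v_esc − v_c = 242.2 m/s.

Δv ≈ 242 m/s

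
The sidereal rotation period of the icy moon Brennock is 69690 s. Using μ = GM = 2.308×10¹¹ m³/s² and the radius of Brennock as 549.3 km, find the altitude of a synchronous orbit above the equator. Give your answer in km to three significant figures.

h_sync ≈ 2500 km

A synchronous orbit has period T, so by Kepler's third law a = (μT²/4π²)^(1/3).
μT²/4π² = 2.308×10¹¹ × (6.969×10⁴)² / 39.48 = 2.839×10¹⁹ m³.
a = 3.051×10⁶ m = 3050.7 km.
Altitude h = a − R = 3050.7 − 549.3 = 2501.4 km.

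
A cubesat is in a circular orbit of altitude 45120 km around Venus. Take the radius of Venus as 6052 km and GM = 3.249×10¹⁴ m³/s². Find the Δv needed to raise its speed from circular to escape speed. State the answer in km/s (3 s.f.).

r = 6052 + 45120 = 51172 km = 5.1172×10⁷ m.
Circular speed v_c = √(μ/r) = 2520 m/s.
Escape speed v_esc = √(2μ/r) = √2 × v_c = 3563 m/s.
Δv = v_esc − v_c = 1044 m/s = 1.044 km/s.

Δv ≈ 1.04 km/s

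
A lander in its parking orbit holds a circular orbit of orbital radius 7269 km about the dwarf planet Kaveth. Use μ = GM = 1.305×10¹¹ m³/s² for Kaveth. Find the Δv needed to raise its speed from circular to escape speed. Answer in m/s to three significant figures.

Δv ≈ 55.5 m/s

r = 7269 km = 7.269×10⁶ m.
Circular speed v_c = √(μ/r) = 134.0 m/s.
Escape speed v_esc = √(2μ/r) = √2 × v_c = 189.5 m/s.
Δv = v_esc − v_c = 55.50 m/s.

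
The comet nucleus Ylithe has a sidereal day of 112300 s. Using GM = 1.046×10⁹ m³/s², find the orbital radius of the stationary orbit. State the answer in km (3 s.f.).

r_sync ≈ 694 km

A synchronous orbit has period T, so by Kepler's third law a = (μT²/4π²)^(1/3).
μT²/4π² = 1.046×10⁹ × (1.123×10⁵)² / 39.48 = 3.341×10¹⁷ m³.
a = 6.939×10⁵ m = 693.92 km.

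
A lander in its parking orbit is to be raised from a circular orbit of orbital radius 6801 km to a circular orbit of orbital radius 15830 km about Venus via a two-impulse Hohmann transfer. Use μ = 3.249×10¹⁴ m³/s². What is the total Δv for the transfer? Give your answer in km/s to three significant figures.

Δv_total ≈ 2.28 km/s

r₁ = 6801 km = 6.801×10⁶ m.
r₂ = 15830 km = 1.583×10⁷ m.
Transfer ellipse a_t = (r₁ + r₂)/2 = 1.132×10⁷ m.
At r₁: circular v_c1 = √(μ/r₁) = 6912 m/s; transfer-periapsis v_p = √[μ(2/r₁ − 1/a_t)] = 8175 m/s.
Δv₁ = v_p − v_c1 = 1263 m/s.
At r₂: circular v_c2 = √(μ/r₂) = 4530 m/s; transfer-apoapsis v_a = √[μ(2/r₂ − 1/a_t)] = 3512 m/s.
Δv₂ = v_c2 − v_a = 1018 m/s.
Total Δv = Δv₁ + Δv₂ = 2281 m/s = 2.281 km/s.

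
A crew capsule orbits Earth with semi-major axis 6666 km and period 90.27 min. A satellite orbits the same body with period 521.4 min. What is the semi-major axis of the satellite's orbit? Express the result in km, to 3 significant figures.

Kepler's third law: a³ ∝ T², so a₂ = a₁ (T₂/T₁)^(2/3).
T₂/T₁ = 5.776, (T₂/T₁)^(2/3) = 3.219.
a₂ = 6666 × 3.219 = 21460 km.

a₂ ≈ 21500 km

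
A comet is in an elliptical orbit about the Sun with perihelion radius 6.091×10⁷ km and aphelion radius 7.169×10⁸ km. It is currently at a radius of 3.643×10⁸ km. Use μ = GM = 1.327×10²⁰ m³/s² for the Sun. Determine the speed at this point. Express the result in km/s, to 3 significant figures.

v ≈ 19.7 km/s

Semi-major axis a = (r_p + r_a)/2 = 3.8890×10⁸ km = 3.889×10¹¹ m.
Vis-viva: v² = μ(2/r − 1/a) = 1.327×10²⁰ × (5.490×10⁻¹² − 2.571×10⁻¹²) = 3.873×10⁸ m²/s².
v = 19680 m/s = 19.68 km/s.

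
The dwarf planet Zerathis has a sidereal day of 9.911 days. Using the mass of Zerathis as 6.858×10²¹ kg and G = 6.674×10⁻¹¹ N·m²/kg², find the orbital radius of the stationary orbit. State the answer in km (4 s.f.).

μ = GM = 6.674×10⁻¹¹ × 6.858×10²¹ = 4.577×10¹¹ m³/s².
T = 9.911 days = 8.563×10⁵ s.
A synchronous orbit has period T, so by Kepler's third law a = (μT²/4π²)^(1/3).
μT²/4π² = 4.577×10¹¹ × (8.563×10⁵)² / 39.48 = 8.501×10²¹ m³.
a = 2.041×10⁷ m = 20409 km.

r_sync ≈ 20410 km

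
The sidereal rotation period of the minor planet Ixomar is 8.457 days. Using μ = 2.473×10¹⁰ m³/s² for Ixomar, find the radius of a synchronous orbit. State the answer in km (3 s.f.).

T = 8.457 days = 7.307×10⁵ s.
A synchronous orbit has period T, so by Kepler's third law a = (μT²/4π²)^(1/3).
μT²/4π² = 2.473×10¹⁰ × (7.307×10⁵)² / 39.48 = 3.344×10²⁰ m³.
a = 6.941×10⁶ m = 6941.3 km.

r_sync ≈ 6940 km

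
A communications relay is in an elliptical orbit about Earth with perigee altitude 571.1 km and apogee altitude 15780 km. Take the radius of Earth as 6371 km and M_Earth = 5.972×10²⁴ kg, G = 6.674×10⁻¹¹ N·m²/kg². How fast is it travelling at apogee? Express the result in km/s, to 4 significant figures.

μ = GM = 6.674×10⁻¹¹ × 5.972×10²⁴ = 3.986×10¹⁴ m³/s².
r_p = 6371 + 571.1 = 6942.1 km = 6.9421×10⁶ m.
r_a = 6371 + 15780 = 22151 km = 2.2151×10⁷ m.
Semi-major axis a = (r_p + r_a)/2 = 14547 km = 1.455×10⁷ m.
Vis-viva: v² = μ(2/r − 1/a) = 3.986×10¹⁴ × (9.029×10⁻⁸ − 6.874×10⁻⁸) = 8.587×10⁶ m²/s².
v = 2930 m/s = 2.930 km/s.

v ≈ 2.930 km/s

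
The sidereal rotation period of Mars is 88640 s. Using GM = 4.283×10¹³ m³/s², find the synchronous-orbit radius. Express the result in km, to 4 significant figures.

A synchronous orbit has period T, so by Kepler's third law a = (μT²/4π²)^(1/3).
μT²/4π² = 4.283×10¹³ × (8.864×10⁴)² / 39.48 = 8.524×10²¹ m³.
a = 2.043×10⁷ m = 20428 km.

r_sync ≈ 20430 km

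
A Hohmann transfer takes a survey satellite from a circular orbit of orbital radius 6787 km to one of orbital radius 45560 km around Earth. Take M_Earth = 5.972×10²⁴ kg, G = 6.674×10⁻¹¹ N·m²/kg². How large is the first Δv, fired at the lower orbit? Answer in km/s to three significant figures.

μ = GM = 6.674×10⁻¹¹ × 5.972×10²⁴ = 3.986×10¹⁴ m³/s².
r₁ = 6787 km = 6.787×10⁶ m.
r₂ = 45560 km = 4.556×10⁷ m.
Transfer ellipse a_t = (r₁ + r₂)/2 = 2.617×10⁷ m.
At r₁: circular v_c1 = √(μ/r₁) = 7663 m/s; transfer-perigee v_p = √[μ(2/r₁ − 1/a_t)] = 10110 m/s.
Δv₁ = v_p − v_c1 = 2447 m/s.
= 2.447 km/s.

Δv ≈ 2.45 km/s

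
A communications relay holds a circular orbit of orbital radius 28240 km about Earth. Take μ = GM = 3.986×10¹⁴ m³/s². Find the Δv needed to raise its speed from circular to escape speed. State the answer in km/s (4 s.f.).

r = 28240 km = 2.824×10⁷ m.
Circular speed v_c = √(μ/r) = 3757 m/s.
Escape speed v_esc = √(2μ/r) = √2 × v_c = 5313 m/s.
Δv = v_esc − v_c = 1556 m/s = 1.556 km/s.

Δv ≈ 1.556 km/s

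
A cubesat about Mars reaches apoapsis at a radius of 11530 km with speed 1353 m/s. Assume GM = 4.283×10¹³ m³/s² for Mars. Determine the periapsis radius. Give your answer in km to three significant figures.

r_a = 1.153×10⁷ m.
Specific energy ε = v²/2 − μ/r = -2.799×10⁶ J/kg, so a = −μ/(2ε) = 7.650×10⁶ m.
The apsides satisfy r_p + r_a = 2a, so the periapsis radius is 2a − r_a = 3.770×10⁶ m = 3770.0 km.

periapsis radius ≈ 3770 km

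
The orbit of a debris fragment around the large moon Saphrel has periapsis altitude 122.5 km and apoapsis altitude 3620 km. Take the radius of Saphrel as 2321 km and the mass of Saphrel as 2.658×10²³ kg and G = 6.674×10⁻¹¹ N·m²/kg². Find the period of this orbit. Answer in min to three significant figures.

T ≈ 213 min

μ = GM = 6.674×10⁻¹¹ × 2.658×10²³ = 1.774×10¹³ m³/s².
r_p = 2321 + 122.5 = 2443.5 km = 2.4435×10⁶ m.
r_a = 2321 + 3620 = 5941.0 km = 5.9410×10⁶ m.
Semi-major axis a = (r_p + r_a)/2 = (2443.5 + 5941.0)/2 = 4192.2 km = 4.192×10⁶ m.
By Kepler's third law T = 2π√(a³/μ) = 2π × 2.038×10³ = 1.281×10⁴ s.
= 213.4 min.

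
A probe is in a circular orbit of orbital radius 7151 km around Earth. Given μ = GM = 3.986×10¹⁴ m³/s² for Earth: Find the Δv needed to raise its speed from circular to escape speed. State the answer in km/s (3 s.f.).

Δv ≈ 3.09 km/s

r = 7151 km = 7.151×10⁶ m.
Circular speed v_c = √(μ/r) = 7466 m/s.
Escape speed v_esc = √(2μ/r) = √2 × v_c = 10560 m/s.
Δv = v_esc − v_c = 3092 m/s = 3.092 km/s.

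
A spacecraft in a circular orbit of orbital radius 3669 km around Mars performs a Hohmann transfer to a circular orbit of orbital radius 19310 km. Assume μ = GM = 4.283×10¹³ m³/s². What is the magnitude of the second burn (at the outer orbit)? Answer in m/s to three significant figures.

Δv ≈ 648 m/s

r₁ = 3669 km = 3.669×10⁶ m.
r₂ = 19310 km = 1.931×10⁷ m.
Transfer ellipse a_t = (r₁ + r₂)/2 = 1.149×10⁷ m.
At r₁: circular v_c1 = √(μ/r₁) = 3417 m/s; transfer-periapsis v_p = √[μ(2/r₁ − 1/a_t)] = 4429 m/s.
At r₂: circular v_c2 = √(μ/r₂) = 1489 m/s; transfer-apoapsis v_a = √[μ(2/r₂ − 1/a_t)] = 841.6 m/s.
Δv₂ = v_c2 − v_a = 647.7 m/s.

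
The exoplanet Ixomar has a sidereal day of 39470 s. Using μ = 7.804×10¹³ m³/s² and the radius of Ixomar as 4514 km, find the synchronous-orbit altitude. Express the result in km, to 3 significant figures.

h_sync ≈ 10000 km

A synchronous orbit has period T, so by Kepler's third law a = (μT²/4π²)^(1/3).
μT²/4π² = 7.804×10¹³ × (3.947×10⁴)² / 39.48 = 3.080×10²¹ m³.
a = 1.455×10⁷ m = 14549 km.
Altitude h = a − R = 14549 − 4514 = 10035 km.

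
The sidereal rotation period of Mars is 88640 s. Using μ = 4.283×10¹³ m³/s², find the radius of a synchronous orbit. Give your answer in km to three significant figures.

A synchronous orbit has period T, so by Kepler's third law a = (μT²/4π²)^(1/3).
μT²/4π² = 4.283×10¹³ × (8.864×10⁴)² / 39.48 = 8.524×10²¹ m³.
a = 2.043×10⁷ m = 20428 km.

r_sync ≈ 20400 km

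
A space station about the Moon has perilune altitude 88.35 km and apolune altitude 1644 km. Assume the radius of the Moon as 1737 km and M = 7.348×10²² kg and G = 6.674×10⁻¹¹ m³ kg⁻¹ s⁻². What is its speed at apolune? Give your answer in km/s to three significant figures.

v ≈ 1.01 km/s

μ = GM = 6.674×10⁻¹¹ × 7.348×10²² = 4.904×10¹² m³/s².
r_p = 1737 + 88.35 = 1825.3 km = 1.8254×10⁶ m.
r_a = 1737 + 1644 = 3381.0 km = 3.3810×10⁶ m.
Semi-major axis a = (r_p + r_a)/2 = 2603.2 km = 2.603×10⁶ m.
Vis-viva: v² = μ(2/r − 1/a) = 4.904×10¹² × (5.915×10⁻⁷ − 3.841×10⁻⁷) = 1.017×10⁶ m²/s².
v = 1009 m/s = 1.009 km/s.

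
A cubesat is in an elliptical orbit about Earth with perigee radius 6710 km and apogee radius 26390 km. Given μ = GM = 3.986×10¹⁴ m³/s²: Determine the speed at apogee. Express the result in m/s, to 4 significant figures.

Semi-major axis a = (r_p + r_a)/2 = 16550 km = 1.655×10⁷ m.
Vis-viva: v² = μ(2/r − 1/a) = 3.986×10¹⁴ × (7.579×10⁻⁸ − 6.042×10⁻⁸) = 6.124×10⁶ m²/s².
v = 2475 m/s.

v ≈ 2475 m/s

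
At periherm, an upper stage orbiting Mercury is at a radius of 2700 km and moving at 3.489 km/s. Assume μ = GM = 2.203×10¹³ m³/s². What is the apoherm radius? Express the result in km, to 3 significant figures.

apoherm radius ≈ 7930 km

r_p = 2.700×10⁶ m.
Specific energy ε = v²/2 − μ/r = -2.073×10⁶ J/kg, so a = −μ/(2ε) = 5.314×10⁶ m.
The apsides satisfy r_p + r_a = 2a, so the apoherm radius is 2a − r_p = 7.929×10⁶ m = 7928.7 km.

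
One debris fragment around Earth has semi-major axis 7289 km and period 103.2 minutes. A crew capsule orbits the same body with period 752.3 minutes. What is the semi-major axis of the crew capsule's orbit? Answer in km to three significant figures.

Kepler's third law: a³ ∝ T², so a₂ = a₁ (T₂/T₁)^(2/3).
T₂/T₁ = 7.290, (T₂/T₁)^(2/3) = 3.760.
a₂ = 7289 × 3.760 = 27400 km.

a₂ ≈ 27400 km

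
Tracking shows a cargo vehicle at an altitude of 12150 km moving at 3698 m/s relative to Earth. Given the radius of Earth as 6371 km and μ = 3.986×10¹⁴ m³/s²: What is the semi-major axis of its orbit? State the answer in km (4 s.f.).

r = 6371 + 12150 = 18521 km = 1.852×10⁷ m.
Specific orbital energy ε = v²/2 − μ/r = (3698)²/2 − 3.986×10¹⁴/1.852×10⁷ = -1.468×10⁷ J/kg.
Since ε = −μ/(2a), a = −μ/(2ε) = 1.357×10⁷ m = 13573 km.

a ≈ 13570 km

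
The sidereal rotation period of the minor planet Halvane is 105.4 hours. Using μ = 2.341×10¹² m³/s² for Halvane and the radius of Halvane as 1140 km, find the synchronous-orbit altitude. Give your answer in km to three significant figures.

h_sync ≈ 19300 km

T = 105.4 hours = 3.794×10⁵ s.
A synchronous orbit has period T, so by Kepler's third law a = (μT²/4π²)^(1/3).
μT²/4π² = 2.341×10¹² × (3.794×10⁵)² / 39.48 = 8.537×10²¹ m³.
a = 2.044×10⁷ m = 20438 km.
Altitude h = a − R = 20438 − 1140 = 19298 km.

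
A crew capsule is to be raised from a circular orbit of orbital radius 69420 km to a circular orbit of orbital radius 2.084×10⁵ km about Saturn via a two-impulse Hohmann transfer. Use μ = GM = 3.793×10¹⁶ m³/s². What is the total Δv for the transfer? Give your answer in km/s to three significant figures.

r₁ = 69420 km = 6.942×10⁷ m.
r₂ = 2.084×10⁵ km = 2.084×10⁸ m.
Transfer ellipse a_t = (r₁ + r₂)/2 = 1.389×10⁸ m.
At r₁: circular v_c1 = √(μ/r₁) = 23370 m/s; transfer-perikrone v_p = √[μ(2/r₁ − 1/a_t)] = 28630 m/s.
Δv₁ = v_p − v_c1 = 5256 m/s.
At r₂: circular v_c2 = √(μ/r₂) = 13490 m/s; transfer-apokrone v_a = √[μ(2/r₂ − 1/a_t)] = 9537 m/s.
Δv₂ = v_c2 − v_a = 3954 m/s.
Total Δv = Δv₁ + Δv₂ = 9210 m/s = 9.210 km/s.

Δv_total ≈ 9.21 km/s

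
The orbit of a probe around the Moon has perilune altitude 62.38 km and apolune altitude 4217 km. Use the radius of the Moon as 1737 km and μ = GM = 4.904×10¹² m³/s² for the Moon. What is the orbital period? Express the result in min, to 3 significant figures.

T ≈ 361 min

r_p = 1737 + 62.38 = 1799.4 km = 1.7994×10⁶ m.
r_a = 1737 + 4217 = 5954.0 km = 5.9540×10⁶ m.
Semi-major axis a = (r_p + r_a)/2 = (1799.4 + 5954.0)/2 = 3876.7 km = 3.877×10⁶ m.
By Kepler's third law T = 2π√(a³/μ) = 2π × 3.447×10³ = 2.166×10⁴ s.
= 360.9 min.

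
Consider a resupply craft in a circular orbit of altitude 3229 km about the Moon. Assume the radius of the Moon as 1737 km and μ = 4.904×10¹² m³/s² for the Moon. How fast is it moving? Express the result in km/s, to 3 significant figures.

v ≈ 0.994 km/s

r = 1737 + 3229 = 4966.0 km = 4.9660×10⁶ m.
For a circular orbit v = √(μ/r) = √(4.904×10¹² / 4.966×10⁶) = √(9.875×10⁵) = 993.7 m/s.
That is 0.9937 km/s.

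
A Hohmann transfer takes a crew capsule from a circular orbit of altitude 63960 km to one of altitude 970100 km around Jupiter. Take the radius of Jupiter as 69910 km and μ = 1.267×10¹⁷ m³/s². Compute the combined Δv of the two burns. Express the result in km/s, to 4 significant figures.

Δv_total ≈ 15.95 km/s

r₁ = 69910 + 63960 = 133870 km = 1.3387×10⁸ m.
r₂ = 69910 + 970100 = 1040000 km = 1.0400×10⁹ m.
Transfer ellipse a_t = (r₁ + r₂)/2 = 5.869×10⁸ m.
At r₁: circular v_c1 = √(μ/r₁) = 30760 m/s; transfer-perijove v_p = √[μ(2/r₁ − 1/a_t)] = 40950 m/s.
Δv₁ = v_p − v_c1 = 10190 m/s.
At r₂: circular v_c2 = √(μ/r₂) = 11040 m/s; transfer-apojove v_a = √[μ(2/r₂ − 1/a_t)] = 5271 m/s.
Δv₂ = v_c2 − v_a = 5766 m/s.
Total Δv = Δv₁ + Δv₂ = 15950 m/s = 15.95 km/s.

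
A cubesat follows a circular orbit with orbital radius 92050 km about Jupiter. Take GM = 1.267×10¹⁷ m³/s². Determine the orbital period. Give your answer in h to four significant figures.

r = 92050 km = 9.205×10⁷ m.
Kepler's third law: T = 2π√(r³/μ) = 2π√((9.205×10⁷)³ / 1.267×10¹⁷).
r³/μ = 6.156×10⁶ s², so T = 2π × 2.481×10³ = 1.559×10⁴ s.
Converting: 1.559×10⁴ s ÷ 3600 = 4.330 h.

T ≈ 4.330 h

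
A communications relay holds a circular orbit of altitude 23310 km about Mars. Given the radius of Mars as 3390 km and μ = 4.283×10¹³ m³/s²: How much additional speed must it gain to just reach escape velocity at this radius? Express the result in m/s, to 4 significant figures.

Δv ≈ 524.6 m/s

r = 3390 + 23310 = 26700 km = 2.6700×10⁷ m.
Circular speed v_c = √(μ/r) = 1267 m/s.
Escape speed v_esc = √(2μ/r) = √2 × v_c = 1791 m/s.
Δv = v_esc − v_c = 524.6 m/s.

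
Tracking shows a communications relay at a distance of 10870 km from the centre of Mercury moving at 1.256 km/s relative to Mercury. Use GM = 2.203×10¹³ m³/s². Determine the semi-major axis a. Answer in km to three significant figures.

a ≈ 8900 km

r = 1.087×10⁷ m.
Vis-viva rearranged: 1/a = 2/r − v²/μ = 1.840×10⁻⁷ − 7.161×10⁻⁸ = 1.124×10⁻⁷ m⁻¹.
a = 8.898×10⁶ m = 8898.1 km.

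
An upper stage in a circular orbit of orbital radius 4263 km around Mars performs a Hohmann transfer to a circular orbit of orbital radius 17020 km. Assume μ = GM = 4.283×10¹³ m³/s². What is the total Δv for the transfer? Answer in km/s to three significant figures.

r₁ = 4263 km = 4.263×10⁶ m.
r₂ = 17020 km = 1.702×10⁷ m.
Transfer ellipse a_t = (r₁ + r₂)/2 = 1.064×10⁷ m.
At r₁: circular v_c1 = √(μ/r₁) = 3170 m/s; transfer-periapsis v_p = √[μ(2/r₁ − 1/a_t)] = 4009 m/s.
Δv₁ = v_p − v_c1 = 838.9 m/s.
At r₂: circular v_c2 = √(μ/r₂) = 1586 m/s; transfer-apoapsis v_a = √[μ(2/r₂ − 1/a_t)] = 1004 m/s.
Δv₂ = v_c2 − v_a = 582.3 m/s.
Total Δv = Δv₁ + Δv₂ = 1421 m/s = 1.421 km/s.

Δv_total ≈ 1.42 km/s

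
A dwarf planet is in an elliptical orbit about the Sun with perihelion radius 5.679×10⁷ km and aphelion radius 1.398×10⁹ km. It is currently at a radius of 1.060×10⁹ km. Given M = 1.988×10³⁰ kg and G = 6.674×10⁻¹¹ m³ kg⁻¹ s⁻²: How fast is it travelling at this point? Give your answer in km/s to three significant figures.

v ≈ 8.24 km/s

μ = GM = 6.674×10⁻¹¹ × 1.988×10³⁰ = 1.327×10²⁰ m³/s².
Semi-major axis a = (r_p + r_a)/2 = 7.2740×10⁸ km = 7.274×10¹¹ m.
Vis-viva: v² = μ(2/r − 1/a) = 1.327×10²⁰ × (1.887×10⁻¹² − 1.375×10⁻¹²) = 6.793×10⁷ m²/s².
v = 8242 m/s = 8.242 km/s.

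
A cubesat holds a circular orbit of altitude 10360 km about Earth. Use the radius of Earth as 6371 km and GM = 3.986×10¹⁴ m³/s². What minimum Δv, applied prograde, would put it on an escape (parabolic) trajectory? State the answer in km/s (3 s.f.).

Δv ≈ 2.02 km/s

r = 6371 + 10360 = 16731 km = 1.6731×10⁷ m.
Circular speed v_c = √(μ/r) = 4881 m/s.
Escape speed v_esc = √(2μ/r) = √2 × v_c = 6903 m/s.
Δv = v_esc − v_c = 2022 m/s = 2.022 km/s.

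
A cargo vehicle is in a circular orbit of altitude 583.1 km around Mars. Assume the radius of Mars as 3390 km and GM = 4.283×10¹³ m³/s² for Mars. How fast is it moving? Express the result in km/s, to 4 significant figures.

v ≈ 3.283 km/s

r = 3390 + 583.1 = 3973.1 km = 3.9731×10⁶ m.
For a circular orbit v = √(μ/r) = √(4.283×10¹³ / 3.973×10⁶) = √(1.078×10⁷) = 3283 m/s.
That is 3.283 km/s.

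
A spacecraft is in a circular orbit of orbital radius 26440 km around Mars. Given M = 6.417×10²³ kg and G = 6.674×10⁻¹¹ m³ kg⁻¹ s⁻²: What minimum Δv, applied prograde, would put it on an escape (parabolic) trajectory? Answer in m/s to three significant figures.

Δv ≈ 527 m/s

μ = GM = 6.674×10⁻¹¹ × 6.417×10²³ = 4.283×10¹³ m³/s².
r = 26440 km = 2.644×10⁷ m.
Circular speed v_c = √(μ/r) = 1273 m/s.
Escape speed v_esc = √(2μ/r) = √2 × v_c = 1800 m/s.
Δv = v_esc − v_c = 527.2 m/s.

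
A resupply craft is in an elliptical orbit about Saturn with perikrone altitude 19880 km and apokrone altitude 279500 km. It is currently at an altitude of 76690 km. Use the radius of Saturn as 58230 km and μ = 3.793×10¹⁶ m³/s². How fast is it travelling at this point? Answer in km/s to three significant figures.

v ≈ 19.5 km/s

r_p = 58230 + 19880 = 78110 km = 7.8110×10⁷ m.
r_a = 58230 + 279500 = 337730 km = 3.3773×10⁸ m.
r = 58230 + 76690 = 1.3492×10⁵ km = 1.349×10⁸ m.
Semi-major axis a = (r_p + r_a)/2 = 2.0792×10⁵ km = 2.079×10⁸ m.
Vis-viva: v² = μ(2/r − 1/a) = 3.793×10¹⁶ × (1.482×10⁻⁸ − 4.810×10⁻⁹) = 3.798×10⁸ m²/s².
v = 19490 m/s = 19.49 km/s.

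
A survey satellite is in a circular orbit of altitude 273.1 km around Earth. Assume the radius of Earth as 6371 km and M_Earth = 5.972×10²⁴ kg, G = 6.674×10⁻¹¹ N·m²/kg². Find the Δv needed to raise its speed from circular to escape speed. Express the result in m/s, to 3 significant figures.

Δv ≈ 3210 m/s

μ = GM = 6.674×10⁻¹¹ × 5.972×10²⁴ = 3.986×10¹⁴ m³/s².
r = 6371 + 273.1 = 6644.1 km = 6.6441×10⁶ m.
Circular speed v_c = √(μ/r) = 7745 m/s.
Escape speed v_esc = √(2μ/r) = √2 × v_c = 10950 m/s.
Δv = v_esc − v_c = 3208 m/s.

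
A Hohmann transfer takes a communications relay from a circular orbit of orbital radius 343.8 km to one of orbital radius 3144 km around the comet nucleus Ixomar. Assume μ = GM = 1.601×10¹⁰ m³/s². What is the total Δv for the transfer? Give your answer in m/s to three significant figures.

Δv_total ≈ 114 m/s

r₁ = 343.8 km = 3.438×10⁵ m.
r₂ = 3144 km = 3.144×10⁶ m.
Transfer ellipse a_t = (r₁ + r₂)/2 = 1.744×10⁶ m.
At r₁: circular v_c1 = √(μ/r₁) = 215.8 m/s; transfer-periapsis v_p = √[μ(2/r₁ − 1/a_t)] = 289.7 m/s.
Δv₁ = v_p − v_c1 = 73.95 m/s.
At r₂: circular v_c2 = √(μ/r₂) = 71.36 m/s; transfer-apoapsis v_a = √[μ(2/r₂ − 1/a_t)] = 31.68 m/s.
Δv₂ = v_c2 − v_a = 39.68 m/s.
Total Δv = Δv₁ + Δv₂ = 113.6 m/s.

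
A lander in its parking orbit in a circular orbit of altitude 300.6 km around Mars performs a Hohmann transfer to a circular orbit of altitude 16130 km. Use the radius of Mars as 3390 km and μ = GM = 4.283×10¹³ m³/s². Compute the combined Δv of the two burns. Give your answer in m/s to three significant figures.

Δv_total ≈ 1660 m/s

r₁ = 3390 + 300.6 = 3690.6 km = 3.6906×10⁶ m.
r₂ = 3390 + 16130 = 19520 km = 1.9520×10⁷ m.
Transfer ellipse a_t = (r₁ + r₂)/2 = 1.161×10⁷ m.
At r₁: circular v_c1 = √(μ/r₁) = 3407 m/s; transfer-periapsis v_p = √[μ(2/r₁ − 1/a_t)] = 4418 m/s.
Δv₁ = v_p − v_c1 = 1011 m/s.
At r₂: circular v_c2 = √(μ/r₂) = 1481 m/s; transfer-apoapsis v_a = √[μ(2/r₂ − 1/a_t)] = 835.3 m/s.
Δv₂ = v_c2 − v_a = 645.9 m/s.
Total Δv = Δv₁ + Δv₂ = 1657 m/s.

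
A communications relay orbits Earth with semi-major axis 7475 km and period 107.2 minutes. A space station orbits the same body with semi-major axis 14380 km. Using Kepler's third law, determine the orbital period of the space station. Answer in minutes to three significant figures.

Kepler's third law: T² ∝ a³, so T₂ = T₁ (a₂/a₁)^(3/2).
a₂/a₁ = 1.924, (a₂/a₁)^(3/2) = 2.668.
T₂ = 107.2 × 2.668 = 286.0 minutes.

T₂ ≈ 286 minutes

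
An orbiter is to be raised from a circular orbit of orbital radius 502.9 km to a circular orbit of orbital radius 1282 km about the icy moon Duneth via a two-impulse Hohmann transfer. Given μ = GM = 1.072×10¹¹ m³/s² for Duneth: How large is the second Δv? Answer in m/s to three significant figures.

r₁ = 502.9 km = 5.029×10⁵ m.
r₂ = 1282 km = 1.282×10⁶ m.
Transfer ellipse a_t = (r₁ + r₂)/2 = 8.924×10⁵ m.
At r₁: circular v_c1 = √(μ/r₁) = 461.7 m/s; transfer-periapsis v_p = √[μ(2/r₁ − 1/a_t)] = 553.4 m/s.
At r₂: circular v_c2 = √(μ/r₂) = 289.2 m/s; transfer-apoapsis v_a = √[μ(2/r₂ − 1/a_t)] = 217.1 m/s.
Δv₂ = v_c2 − v_a = 72.10 m/s.

Δv ≈ 72.1 m/s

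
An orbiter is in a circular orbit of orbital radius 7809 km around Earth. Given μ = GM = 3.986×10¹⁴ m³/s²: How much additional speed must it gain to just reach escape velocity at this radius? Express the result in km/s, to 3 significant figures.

r = 7809 km = 7.809×10⁶ m.
Circular speed v_c = √(μ/r) = 7144 m/s.
Escape speed v_esc = √(2μ/r) = √2 × v_c = 10100 m/s.
Δv = v_esc − v_c = 2959 m/s = 2.959 km/s.

Δv ≈ 2.96 km/s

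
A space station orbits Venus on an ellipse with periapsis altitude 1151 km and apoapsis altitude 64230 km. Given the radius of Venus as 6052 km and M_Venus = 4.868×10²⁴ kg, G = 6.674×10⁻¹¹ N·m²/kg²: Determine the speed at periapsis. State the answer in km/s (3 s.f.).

v ≈ 9.05 km/s

μ = GM = 6.674×10⁻¹¹ × 4.868×10²⁴ = 3.249×10¹⁴ m³/s².
r_p = 6052 + 1151 = 7203.0 km = 7.2030×10⁶ m.
r_a = 6052 + 64230 = 70282 km = 7.0282×10⁷ m.
Semi-major axis a = (r_p + r_a)/2 = 38742 km = 3.874×10⁷ m.
Vis-viva: v² = μ(2/r − 1/a) = 3.249×10¹⁴ × (2.777×10⁻⁷ − 2.581×10⁻⁸) = 8.182×10⁷ m²/s².
v = 9046 m/s = 9.046 km/s.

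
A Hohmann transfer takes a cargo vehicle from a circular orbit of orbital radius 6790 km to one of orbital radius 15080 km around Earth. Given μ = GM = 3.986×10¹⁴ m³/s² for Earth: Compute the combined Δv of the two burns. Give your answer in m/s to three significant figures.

Δv_total ≈ 2430 m/s

r₁ = 6790 km = 6.790×10⁶ m.
r₂ = 15080 km = 1.508×10⁷ m.
Transfer ellipse a_t = (r₁ + r₂)/2 = 1.094×10⁷ m.
At r₁: circular v_c1 = √(μ/r₁) = 7662 m/s; transfer-perigee v_p = √[μ(2/r₁ − 1/a_t)] = 8998 m/s.
Δv₁ = v_p − v_c1 = 1336 m/s.
At r₂: circular v_c2 = √(μ/r₂) = 5141 m/s; transfer-apogee v_a = √[μ(2/r₂ − 1/a_t)] = 4051 m/s.
Δv₂ = v_c2 − v_a = 1090 m/s.
Total Δv = Δv₁ + Δv₂ = 2426 m/s.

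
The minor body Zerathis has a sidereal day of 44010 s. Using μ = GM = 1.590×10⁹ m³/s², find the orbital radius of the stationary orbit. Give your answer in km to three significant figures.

A synchronous orbit has period T, so by Kepler's third law a = (μT²/4π²)^(1/3).
μT²/4π² = 1.590×10⁹ × (4.401×10⁴)² / 39.48 = 7.801×10¹⁶ m³.
a = 4.273×10⁵ m = 427.28 km.

r_sync ≈ 427 km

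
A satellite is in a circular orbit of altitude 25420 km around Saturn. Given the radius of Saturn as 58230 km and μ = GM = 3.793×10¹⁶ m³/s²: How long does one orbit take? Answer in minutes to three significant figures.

T ≈ 411 minutes

r = 58230 + 25420 = 83650 km = 8.3650×10⁷ m.
Kepler's third law: T = 2π√(r³/μ) = 2π√((8.365×10⁷)³ / 3.793×10¹⁶).
r³/μ = 1.543×10⁷ s², so T = 2π × 3.928×10³ = 2.468×10⁴ s.
Converting: 2.468×10⁴ s ÷ 60.00 = 411.4 minutes.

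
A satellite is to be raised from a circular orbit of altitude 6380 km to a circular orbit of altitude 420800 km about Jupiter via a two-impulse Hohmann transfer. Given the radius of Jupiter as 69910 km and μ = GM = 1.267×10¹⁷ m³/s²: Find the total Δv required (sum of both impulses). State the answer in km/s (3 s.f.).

Δv_total ≈ 20.6 km/s

r₁ = 69910 + 6380 = 76290 km = 7.6290×10⁷ m.
r₂ = 69910 + 420800 = 490710 km = 4.9071×10⁸ m.
Transfer ellipse a_t = (r₁ + r₂)/2 = 2.835×10⁸ m.
At r₁: circular v_c1 = √(μ/r₁) = 40750 m/s; transfer-perijove v_p = √[μ(2/r₁ − 1/a_t)] = 53620 m/s.
Δv₁ = v_p − v_c1 = 12860 m/s.
At r₂: circular v_c2 = √(μ/r₂) = 16070 m/s; transfer-apojove v_a = √[μ(2/r₂ − 1/a_t)] = 8336 m/s.
Δv₂ = v_c2 − v_a = 7733 m/s.
Total Δv = Δv₁ + Δv₂ = 20600 m/s = 20.60 km/s.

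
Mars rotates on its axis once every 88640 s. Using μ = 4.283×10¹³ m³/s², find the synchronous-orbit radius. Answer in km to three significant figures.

A synchronous orbit has period T, so by Kepler's third law a = (μT²/4π²)^(1/3).
μT²/4π² = 4.283×10¹³ × (8.864×10⁴)² / 39.48 = 8.524×10²¹ m³.
a = 2.043×10⁷ m = 20428 km.

r_sync ≈ 20400 km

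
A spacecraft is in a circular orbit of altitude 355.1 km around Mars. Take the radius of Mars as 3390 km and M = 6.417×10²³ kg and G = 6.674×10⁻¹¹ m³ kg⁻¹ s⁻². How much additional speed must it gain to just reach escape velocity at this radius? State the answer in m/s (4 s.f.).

μ = GM = 6.674×10⁻¹¹ × 6.417×10²³ = 4.283×10¹³ m³/s².
r = 3390 + 355.1 = 3745.1 km = 3.7451×10⁶ m.
Circular speed v_c = √(μ/r) = 3382 m/s.
Escape speed v_esc = √(2μ/r) = √2 × v_c = 4782 m/s.
Δv = v_esc − v_c = 1401 m/s.

Δv ≈ 1401 m/s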